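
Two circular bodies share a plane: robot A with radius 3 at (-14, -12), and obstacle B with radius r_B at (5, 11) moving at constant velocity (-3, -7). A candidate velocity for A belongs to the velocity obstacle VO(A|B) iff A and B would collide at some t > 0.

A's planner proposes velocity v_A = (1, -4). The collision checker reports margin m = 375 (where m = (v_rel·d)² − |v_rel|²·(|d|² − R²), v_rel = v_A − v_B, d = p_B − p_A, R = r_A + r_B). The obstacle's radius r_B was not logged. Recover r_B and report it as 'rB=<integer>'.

m = 375
d = (19, 23);  v_rel = (4, 3),  |v_rel|² = 25
v_rel×d = (4)·(23) − (3)·(19) = 35
since m = R²·25 − 35²:  R² = (1225 + 375) / 25 = 64
R = √64 = 8  ⇒  r_B = 8 − 3 = 5

rB=5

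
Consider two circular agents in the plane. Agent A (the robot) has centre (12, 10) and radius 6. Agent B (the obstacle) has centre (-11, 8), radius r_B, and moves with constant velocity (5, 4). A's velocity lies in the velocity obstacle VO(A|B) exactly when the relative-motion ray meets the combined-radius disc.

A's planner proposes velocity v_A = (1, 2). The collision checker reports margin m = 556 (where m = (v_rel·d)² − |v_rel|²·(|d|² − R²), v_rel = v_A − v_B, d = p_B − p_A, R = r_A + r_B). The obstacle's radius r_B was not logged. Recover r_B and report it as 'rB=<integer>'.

m = 556
d = (-23, -2);  v_rel = (-4, -2),  |v_rel|² = 20
v_rel×d = (-4)·(-2) − (-2)·(-23) = -38
since m = R²·20 − (-38)²:  R² = (1444 + 556) / 20 = 100
R = √100 = 10  ⇒  r_B = 10 − 6 = 4

rB=4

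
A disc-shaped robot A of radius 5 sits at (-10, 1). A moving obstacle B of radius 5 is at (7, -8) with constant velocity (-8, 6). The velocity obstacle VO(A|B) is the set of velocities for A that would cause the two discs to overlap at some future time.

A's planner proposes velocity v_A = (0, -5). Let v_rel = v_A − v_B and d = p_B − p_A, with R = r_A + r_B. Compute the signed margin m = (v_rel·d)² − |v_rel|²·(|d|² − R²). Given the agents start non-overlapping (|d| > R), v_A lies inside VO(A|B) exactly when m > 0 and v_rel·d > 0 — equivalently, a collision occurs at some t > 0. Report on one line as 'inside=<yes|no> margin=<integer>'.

d = (17, -9),  |d|² = 370;  R = 5+5 = 10,  c = 370−10² = 270
v_rel = (8, -11),  |v_rel|² = 185;  v_rel·d = (8)·(17) + (-11)·(-9) = 235
185·t² − 470·t + 270 = 0  ⇒  m = 235² − 185·270 = 5275
m = 5275 > 0,  v_rel·d = 235 > 0  ⇒  inside

inside=yes margin=5275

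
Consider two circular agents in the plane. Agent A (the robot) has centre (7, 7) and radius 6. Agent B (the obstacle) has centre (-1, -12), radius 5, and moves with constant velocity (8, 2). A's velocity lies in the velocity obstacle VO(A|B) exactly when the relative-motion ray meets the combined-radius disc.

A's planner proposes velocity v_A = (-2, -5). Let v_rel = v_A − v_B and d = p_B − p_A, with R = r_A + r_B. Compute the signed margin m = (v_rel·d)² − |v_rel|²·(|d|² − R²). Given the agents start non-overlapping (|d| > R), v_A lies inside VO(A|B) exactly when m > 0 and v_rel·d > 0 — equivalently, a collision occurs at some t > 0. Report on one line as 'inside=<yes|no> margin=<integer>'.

d = (-8, -19),  |d|² = 425;  R = 6+5 = 11,  c = 425−11² = 304
v_rel = (-10, -7),  |v_rel|² = 149;  v_rel·d = (-10)·(-8) + (-7)·(-19) = 213
149·t² − 426·t + 304 = 0  ⇒  m = 213² − 149·304 = 73
m = 73 > 0,  v_rel·d = 213 > 0  ⇒  inside

inside=yes margin=73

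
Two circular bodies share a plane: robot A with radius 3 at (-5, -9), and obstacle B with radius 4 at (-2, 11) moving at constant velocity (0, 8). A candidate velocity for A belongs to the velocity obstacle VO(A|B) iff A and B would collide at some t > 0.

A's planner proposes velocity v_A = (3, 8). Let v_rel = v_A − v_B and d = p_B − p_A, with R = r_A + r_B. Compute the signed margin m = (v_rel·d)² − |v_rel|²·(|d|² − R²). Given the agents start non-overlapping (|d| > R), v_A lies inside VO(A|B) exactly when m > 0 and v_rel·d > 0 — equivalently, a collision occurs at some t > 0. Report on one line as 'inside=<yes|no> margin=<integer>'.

d = (3, 20),  |d|² = 409;  R = 3+4 = 7,  c = 409−7² = 360
v_rel = (3, 0),  |v_rel|² = 9;  v_rel·d = (3)·(3) + (0)·(20) = 9
9·t² − 18·t + 360 = 0  ⇒  m = 9² − 9·360 = -3159
m = -3159 < 0,  v_rel·d = 9 > 0  ⇒  outside

inside=no margin=-3159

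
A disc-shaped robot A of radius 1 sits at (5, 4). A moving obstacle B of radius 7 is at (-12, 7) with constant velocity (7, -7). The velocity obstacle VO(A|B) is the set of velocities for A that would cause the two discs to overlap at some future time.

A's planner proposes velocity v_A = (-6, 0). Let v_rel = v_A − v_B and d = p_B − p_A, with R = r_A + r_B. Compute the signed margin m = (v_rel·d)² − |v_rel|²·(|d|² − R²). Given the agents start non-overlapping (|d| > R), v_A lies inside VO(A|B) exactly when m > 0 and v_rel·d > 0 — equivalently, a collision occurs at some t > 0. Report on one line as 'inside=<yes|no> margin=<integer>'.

d = (-17, 3),  |d|² = 298;  R = 1+7 = 8,  c = 298−8² = 234
v_rel = (-13, 7),  |v_rel|² = 218;  v_rel·d = (-13)·(-17) + (7)·(3) = 242
218·t² − 484·t + 234 = 0  ⇒  m = 242² − 218·234 = 7552
m = 7552 > 0,  v_rel·d = 242 > 0  ⇒  inside

inside=yes margin=7552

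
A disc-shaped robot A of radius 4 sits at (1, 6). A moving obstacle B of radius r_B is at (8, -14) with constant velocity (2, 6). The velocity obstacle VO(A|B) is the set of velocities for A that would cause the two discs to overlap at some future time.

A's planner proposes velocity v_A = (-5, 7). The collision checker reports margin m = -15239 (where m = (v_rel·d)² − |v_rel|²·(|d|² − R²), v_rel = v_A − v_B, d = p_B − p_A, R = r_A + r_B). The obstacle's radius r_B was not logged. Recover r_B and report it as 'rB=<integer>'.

m = -15239
d = (7, -20);  v_rel = (-7, 1),  |v_rel|² = 50
v_rel×d = (-7)·(-20) − (1)·(7) = 133
since m = R²·50 − 133²:  R² = (17689 + -15239) / 50 = 49
R = √49 = 7  ⇒  r_B = 7 − 4 = 3

rB=3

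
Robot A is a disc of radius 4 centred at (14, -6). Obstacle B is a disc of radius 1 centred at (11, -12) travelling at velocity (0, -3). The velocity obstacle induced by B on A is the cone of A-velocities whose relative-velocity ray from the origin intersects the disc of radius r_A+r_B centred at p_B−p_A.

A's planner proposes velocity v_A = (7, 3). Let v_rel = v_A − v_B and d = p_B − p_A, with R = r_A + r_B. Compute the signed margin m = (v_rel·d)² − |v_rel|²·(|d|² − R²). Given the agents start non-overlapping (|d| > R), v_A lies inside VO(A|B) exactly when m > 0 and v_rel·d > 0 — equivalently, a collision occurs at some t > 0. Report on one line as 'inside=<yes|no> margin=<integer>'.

d = (-3, -6),  |d|² = 45;  R = 4+1 = 5,  c = 45−5² = 20
v_rel = (7, 6),  |v_rel|² = 85;  v_rel·d = (7)·(-3) + (6)·(-6) = -57
85·t² + 114·t + 20 = 0  ⇒  m = (-57)² − 85·20 = 1549
m = 1549 > 0,  v_rel·d = -57 < 0  ⇒  outside

inside=no margin=1549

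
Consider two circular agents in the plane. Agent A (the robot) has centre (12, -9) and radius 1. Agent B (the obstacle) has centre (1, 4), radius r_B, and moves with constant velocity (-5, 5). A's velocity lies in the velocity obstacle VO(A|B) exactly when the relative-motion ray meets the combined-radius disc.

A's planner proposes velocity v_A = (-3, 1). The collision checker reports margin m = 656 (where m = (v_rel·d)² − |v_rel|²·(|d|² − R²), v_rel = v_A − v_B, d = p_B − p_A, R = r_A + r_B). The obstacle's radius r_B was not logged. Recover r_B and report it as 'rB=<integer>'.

m = 656
d = (-11, 13);  v_rel = (2, -4),  |v_rel|² = 20
v_rel×d = (2)·(13) − (-4)·(-11) = -18
since m = R²·20 − (-18)²:  R² = (324 + 656) / 20 = 49
R = √49 = 7  ⇒  r_B = 7 − 1 = 6

rB=6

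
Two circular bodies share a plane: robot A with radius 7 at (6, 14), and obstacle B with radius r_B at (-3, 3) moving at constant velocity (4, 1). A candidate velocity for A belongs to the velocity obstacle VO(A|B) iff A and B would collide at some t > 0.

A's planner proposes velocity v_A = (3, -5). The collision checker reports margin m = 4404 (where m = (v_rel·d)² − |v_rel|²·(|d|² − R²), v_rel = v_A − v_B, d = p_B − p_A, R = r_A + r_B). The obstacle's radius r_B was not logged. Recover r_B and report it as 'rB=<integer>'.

m = 4404
d = (-9, -11);  v_rel = (-1, -6),  |v_rel|² = 37
v_rel×d = (-1)·(-11) − (-6)·(-9) = -43
since m = R²·37 − (-43)²:  R² = (1849 + 4404) / 37 = 169
R = √169 = 13  ⇒  r_B = 13 − 7 = 6

rB=6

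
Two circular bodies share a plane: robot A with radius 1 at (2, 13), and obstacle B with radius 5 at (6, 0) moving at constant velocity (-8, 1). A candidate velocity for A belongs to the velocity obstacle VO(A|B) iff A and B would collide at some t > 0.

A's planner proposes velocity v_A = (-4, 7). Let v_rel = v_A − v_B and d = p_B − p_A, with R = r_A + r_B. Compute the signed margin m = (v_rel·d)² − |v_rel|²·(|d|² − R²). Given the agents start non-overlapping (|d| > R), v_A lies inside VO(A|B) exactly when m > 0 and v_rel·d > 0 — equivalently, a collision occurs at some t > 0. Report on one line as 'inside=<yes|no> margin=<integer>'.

d = (4, -13),  |d|² = 185;  R = 1+5 = 6,  c = 185−6² = 149
v_rel = (4, 6),  |v_rel|² = 52;  v_rel·d = (4)·(4) + (6)·(-13) = -62
52·t² + 124·t + 149 = 0  ⇒  m = (-62)² − 52·149 = -3904
m = -3904 < 0,  v_rel·d = -62 < 0  ⇒  outside

inside=no margin=-3904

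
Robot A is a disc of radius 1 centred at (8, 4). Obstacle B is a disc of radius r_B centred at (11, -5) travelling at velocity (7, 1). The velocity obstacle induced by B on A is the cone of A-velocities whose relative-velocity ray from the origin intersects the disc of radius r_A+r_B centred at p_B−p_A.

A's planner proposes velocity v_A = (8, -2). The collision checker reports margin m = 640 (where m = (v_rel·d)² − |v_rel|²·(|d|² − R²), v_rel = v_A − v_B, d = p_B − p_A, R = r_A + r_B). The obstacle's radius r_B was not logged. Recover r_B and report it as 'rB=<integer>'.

m = 640
d = (3, -9);  v_rel = (1, -3),  |v_rel|² = 10
v_rel×d = (1)·(-9) − (-3)·(3) = 0
since m = R²·10 − 0²:  R² = (0 + 640) / 10 = 64
R = √64 = 8  ⇒  r_B = 8 − 1 = 7

rB=7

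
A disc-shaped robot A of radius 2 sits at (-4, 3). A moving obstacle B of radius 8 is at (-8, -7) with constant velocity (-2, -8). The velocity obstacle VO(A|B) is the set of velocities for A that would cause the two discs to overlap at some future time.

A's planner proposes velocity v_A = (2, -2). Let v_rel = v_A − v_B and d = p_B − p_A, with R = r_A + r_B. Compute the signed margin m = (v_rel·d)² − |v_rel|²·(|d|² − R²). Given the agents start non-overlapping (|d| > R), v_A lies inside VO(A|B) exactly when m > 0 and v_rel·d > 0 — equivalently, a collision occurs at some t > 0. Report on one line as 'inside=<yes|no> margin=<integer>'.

d = (-4, -10),  |d|² = 116;  R = 2+8 = 10,  c = 116−10² = 16
v_rel = (4, 6),  |v_rel|² = 52;  v_rel·d = (4)·(-4) + (6)·(-10) = -76
52·t² + 152·t + 16 = 0  ⇒  m = (-76)² − 52·16 = 4944
m = 4944 > 0,  v_rel·d = -76 < 0  ⇒  outside

inside=no margin=4944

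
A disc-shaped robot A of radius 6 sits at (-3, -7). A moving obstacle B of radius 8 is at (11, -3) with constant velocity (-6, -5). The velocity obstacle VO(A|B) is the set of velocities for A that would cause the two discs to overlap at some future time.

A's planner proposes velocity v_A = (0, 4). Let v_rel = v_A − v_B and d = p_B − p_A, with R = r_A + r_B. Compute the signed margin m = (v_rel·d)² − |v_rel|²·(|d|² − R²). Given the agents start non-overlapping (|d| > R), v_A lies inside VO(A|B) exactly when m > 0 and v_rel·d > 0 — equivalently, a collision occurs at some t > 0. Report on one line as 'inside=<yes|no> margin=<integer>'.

d = (14, 4),  |d|² = 212;  R = 6+8 = 14,  c = 212−14² = 16
v_rel = (6, 9),  |v_rel|² = 117;  v_rel·d = (6)·(14) + (9)·(4) = 120
117·t² − 240·t + 16 = 0  ⇒  m = 120² − 117·16 = 12528
m = 12528 > 0,  v_rel·d = 120 > 0  ⇒  inside

inside=yes margin=12528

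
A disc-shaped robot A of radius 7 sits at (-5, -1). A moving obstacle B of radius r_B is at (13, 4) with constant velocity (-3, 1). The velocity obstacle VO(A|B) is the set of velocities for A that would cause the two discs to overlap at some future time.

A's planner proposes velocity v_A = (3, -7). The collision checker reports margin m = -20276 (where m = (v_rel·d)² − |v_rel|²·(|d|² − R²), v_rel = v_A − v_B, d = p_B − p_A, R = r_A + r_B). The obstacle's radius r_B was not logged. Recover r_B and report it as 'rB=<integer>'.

m = -20276
d = (18, 5);  v_rel = (6, -8),  |v_rel|² = 100
v_rel×d = (6)·(5) − (-8)·(18) = 174
since m = R²·100 − 174²:  R² = (30276 + -20276) / 100 = 100
R = √100 = 10  ⇒  r_B = 10 − 7 = 3

rB=3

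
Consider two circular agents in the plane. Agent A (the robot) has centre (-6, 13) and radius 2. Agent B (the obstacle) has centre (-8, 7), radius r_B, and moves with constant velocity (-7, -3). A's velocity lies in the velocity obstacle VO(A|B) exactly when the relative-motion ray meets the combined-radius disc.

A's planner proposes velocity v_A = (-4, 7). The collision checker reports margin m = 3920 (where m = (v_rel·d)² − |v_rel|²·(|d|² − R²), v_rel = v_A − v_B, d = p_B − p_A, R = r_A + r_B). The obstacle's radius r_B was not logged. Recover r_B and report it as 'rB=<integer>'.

m = 3920
d = (-2, -6);  v_rel = (3, 10),  |v_rel|² = 109
v_rel×d = (3)·(-6) − (10)·(-2) = 2
since m = R²·109 − 2²:  R² = (4 + 3920) / 109 = 36
R = √36 = 6  ⇒  r_B = 6 − 2 = 4

rB=4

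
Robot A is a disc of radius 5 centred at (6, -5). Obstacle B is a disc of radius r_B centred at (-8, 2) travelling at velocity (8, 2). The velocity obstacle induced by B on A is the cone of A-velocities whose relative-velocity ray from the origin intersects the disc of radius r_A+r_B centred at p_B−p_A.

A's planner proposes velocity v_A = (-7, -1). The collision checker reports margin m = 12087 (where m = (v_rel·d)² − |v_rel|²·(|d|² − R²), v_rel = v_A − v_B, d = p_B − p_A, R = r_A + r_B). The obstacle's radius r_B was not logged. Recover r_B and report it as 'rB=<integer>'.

m = 12087
d = (-14, 7);  v_rel = (-15, -3),  |v_rel|² = 234
v_rel×d = (-15)·(7) − (-3)·(-14) = -147
since m = R²·234 − (-147)²:  R² = (21609 + 12087) / 234 = 144
R = √144 = 12  ⇒  r_B = 12 − 5 = 7

rB=7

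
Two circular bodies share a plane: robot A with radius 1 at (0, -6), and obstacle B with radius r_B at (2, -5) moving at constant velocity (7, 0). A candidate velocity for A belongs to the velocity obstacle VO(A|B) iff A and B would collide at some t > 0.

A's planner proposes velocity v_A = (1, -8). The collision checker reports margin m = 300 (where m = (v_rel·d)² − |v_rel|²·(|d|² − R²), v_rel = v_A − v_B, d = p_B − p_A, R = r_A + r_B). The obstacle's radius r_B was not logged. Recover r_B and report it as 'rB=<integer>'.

m = 300
d = (2, 1);  v_rel = (-6, -8),  |v_rel|² = 100
v_rel×d = (-6)·(1) − (-8)·(2) = 10
since m = R²·100 − 10²:  R² = (100 + 300) / 100 = 4
R = √4 = 2  ⇒  r_B = 2 − 1 = 1

rB=1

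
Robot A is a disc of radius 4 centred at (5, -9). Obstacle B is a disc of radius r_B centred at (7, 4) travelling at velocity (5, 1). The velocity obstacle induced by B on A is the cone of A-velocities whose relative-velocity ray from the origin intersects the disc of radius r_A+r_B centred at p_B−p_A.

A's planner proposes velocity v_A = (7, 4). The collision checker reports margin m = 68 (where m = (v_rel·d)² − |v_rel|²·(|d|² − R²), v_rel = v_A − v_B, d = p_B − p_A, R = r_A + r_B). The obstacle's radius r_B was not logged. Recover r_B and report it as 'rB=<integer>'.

m = 68
d = (2, 13);  v_rel = (2, 3),  |v_rel|² = 13
v_rel×d = (2)·(13) − (3)·(2) = 20
since m = R²·13 − 20²:  R² = (400 + 68) / 13 = 36
R = √36 = 6  ⇒  r_B = 6 − 4 = 2

rB=2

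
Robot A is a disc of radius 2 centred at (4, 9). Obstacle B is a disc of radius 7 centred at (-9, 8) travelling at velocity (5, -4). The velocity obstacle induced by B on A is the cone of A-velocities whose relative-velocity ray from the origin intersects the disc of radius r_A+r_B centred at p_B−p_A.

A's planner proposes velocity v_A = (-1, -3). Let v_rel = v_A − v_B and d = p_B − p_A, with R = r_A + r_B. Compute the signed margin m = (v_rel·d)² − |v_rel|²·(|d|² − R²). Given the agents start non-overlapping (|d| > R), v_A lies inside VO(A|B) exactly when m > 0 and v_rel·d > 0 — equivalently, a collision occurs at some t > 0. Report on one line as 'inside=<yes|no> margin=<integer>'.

d = (-13, -1),  |d|² = 170;  R = 2+7 = 9,  c = 170−9² = 89
v_rel = (-6, 1),  |v_rel|² = 37;  v_rel·d = (-6)·(-13) + (1)·(-1) = 77
37·t² − 154·t + 89 = 0  ⇒  m = 77² − 37·89 = 2636
m = 2636 > 0,  v_rel·d = 77 > 0  ⇒  inside

inside=yes margin=2636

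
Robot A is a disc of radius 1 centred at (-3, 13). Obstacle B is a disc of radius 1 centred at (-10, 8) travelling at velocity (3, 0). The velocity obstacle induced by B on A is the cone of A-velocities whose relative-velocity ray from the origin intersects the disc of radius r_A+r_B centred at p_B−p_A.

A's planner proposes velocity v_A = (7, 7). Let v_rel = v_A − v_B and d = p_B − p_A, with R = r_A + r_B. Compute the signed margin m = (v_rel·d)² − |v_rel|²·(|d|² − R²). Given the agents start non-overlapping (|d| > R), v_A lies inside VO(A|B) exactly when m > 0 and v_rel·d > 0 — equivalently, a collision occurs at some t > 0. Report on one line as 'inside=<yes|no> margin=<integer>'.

d = (-7, -5),  |d|² = 74;  R = 1+1 = 2,  c = 74−2² = 70
v_rel = (4, 7),  |v_rel|² = 65;  v_rel·d = (4)·(-7) + (7)·(-5) = -63
65·t² + 126·t + 70 = 0  ⇒  m = (-63)² − 65·70 = -581
m = -581 < 0,  v_rel·d = -63 < 0  ⇒  outside

inside=no margin=-581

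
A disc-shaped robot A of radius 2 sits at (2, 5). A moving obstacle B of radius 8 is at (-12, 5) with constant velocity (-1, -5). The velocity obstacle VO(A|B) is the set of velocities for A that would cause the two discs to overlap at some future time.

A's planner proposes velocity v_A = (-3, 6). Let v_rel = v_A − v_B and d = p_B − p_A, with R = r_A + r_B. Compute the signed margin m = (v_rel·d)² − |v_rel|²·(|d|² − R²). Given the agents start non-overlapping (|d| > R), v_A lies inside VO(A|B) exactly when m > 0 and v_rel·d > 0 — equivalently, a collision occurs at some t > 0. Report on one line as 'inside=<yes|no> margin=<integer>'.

d = (-14, 0),  |d|² = 196;  R = 2+8 = 10,  c = 196−10² = 96
v_rel = (-2, 11),  |v_rel|² = 125;  v_rel·d = (-2)·(-14) + (11)·(0) = 28
125·t² − 56·t + 96 = 0  ⇒  m = 28² − 125·96 = -11216
m = -11216 < 0,  v_rel·d = 28 > 0  ⇒  outside

inside=no margin=-11216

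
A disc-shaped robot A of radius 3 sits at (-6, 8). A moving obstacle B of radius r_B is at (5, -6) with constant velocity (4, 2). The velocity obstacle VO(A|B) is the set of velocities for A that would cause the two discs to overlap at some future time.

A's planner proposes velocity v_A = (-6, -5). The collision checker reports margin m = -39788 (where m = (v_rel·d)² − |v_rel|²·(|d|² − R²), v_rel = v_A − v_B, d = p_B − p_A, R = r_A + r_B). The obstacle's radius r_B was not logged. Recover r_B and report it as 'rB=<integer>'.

m = -39788
d = (11, -14);  v_rel = (-10, -7),  |v_rel|² = 149
v_rel×d = (-10)·(-14) − (-7)·(11) = 217
since m = R²·149 − 217²:  R² = (47089 + -39788) / 149 = 49
R = √49 = 7  ⇒  r_B = 7 − 3 = 4

rB=4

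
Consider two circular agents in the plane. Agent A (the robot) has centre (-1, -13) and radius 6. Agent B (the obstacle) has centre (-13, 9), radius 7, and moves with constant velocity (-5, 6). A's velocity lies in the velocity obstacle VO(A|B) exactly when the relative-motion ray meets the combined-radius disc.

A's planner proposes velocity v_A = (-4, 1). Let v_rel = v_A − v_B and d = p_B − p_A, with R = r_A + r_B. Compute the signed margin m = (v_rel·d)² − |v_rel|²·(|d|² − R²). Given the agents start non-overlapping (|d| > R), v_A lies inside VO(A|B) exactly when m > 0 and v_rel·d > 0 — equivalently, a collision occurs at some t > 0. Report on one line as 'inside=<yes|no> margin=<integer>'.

d = (-12, 22),  |d|² = 628;  R = 6+7 = 13,  c = 628−13² = 459
v_rel = (1, -5),  |v_rel|² = 26;  v_rel·d = (1)·(-12) + (-5)·(22) = -122
26·t² + 244·t + 459 = 0  ⇒  m = (-122)² − 26·459 = 2950
m = 2950 > 0,  v_rel·d = -122 < 0  ⇒  outside

inside=no margin=2950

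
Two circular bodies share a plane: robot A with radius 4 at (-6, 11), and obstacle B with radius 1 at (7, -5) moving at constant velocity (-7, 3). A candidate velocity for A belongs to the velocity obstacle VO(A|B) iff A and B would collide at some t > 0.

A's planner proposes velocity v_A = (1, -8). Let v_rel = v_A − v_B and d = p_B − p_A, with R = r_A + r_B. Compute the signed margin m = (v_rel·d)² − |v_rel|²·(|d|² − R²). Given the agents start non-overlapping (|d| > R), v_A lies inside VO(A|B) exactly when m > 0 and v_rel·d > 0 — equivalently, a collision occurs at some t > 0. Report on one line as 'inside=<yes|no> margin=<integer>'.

d = (13, -16),  |d|² = 425;  R = 4+1 = 5,  c = 425−5² = 400
v_rel = (8, -11),  |v_rel|² = 185;  v_rel·d = (8)·(13) + (-11)·(-16) = 280
185·t² − 560·t + 400 = 0  ⇒  m = 280² − 185·400 = 4400
m = 4400 > 0,  v_rel·d = 280 > 0  ⇒  inside

inside=yes margin=4400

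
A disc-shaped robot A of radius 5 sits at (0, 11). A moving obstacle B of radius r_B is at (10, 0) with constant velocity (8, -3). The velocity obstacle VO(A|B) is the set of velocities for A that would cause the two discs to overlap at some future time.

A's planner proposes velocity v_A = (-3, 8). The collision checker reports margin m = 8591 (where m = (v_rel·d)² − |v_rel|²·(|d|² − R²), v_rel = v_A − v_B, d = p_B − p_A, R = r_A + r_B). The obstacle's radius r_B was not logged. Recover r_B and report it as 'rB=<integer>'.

m = 8591
d = (10, -11);  v_rel = (-11, 11),  |v_rel|² = 242
v_rel×d = (-11)·(-11) − (11)·(10) = 11
since m = R²·242 − 11²:  R² = (121 + 8591) / 242 = 36
R = √36 = 6  ⇒  r_B = 6 − 5 = 1

rB=1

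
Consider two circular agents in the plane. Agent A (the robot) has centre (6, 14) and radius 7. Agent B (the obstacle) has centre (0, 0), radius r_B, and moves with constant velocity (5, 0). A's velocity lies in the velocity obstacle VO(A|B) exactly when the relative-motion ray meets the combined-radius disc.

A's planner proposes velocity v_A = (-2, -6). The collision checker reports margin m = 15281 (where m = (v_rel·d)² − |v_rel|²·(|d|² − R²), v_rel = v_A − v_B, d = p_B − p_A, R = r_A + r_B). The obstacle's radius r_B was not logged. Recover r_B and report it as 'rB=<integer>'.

m = 15281
d = (-6, -14);  v_rel = (-7, -6),  |v_rel|² = 85
v_rel×d = (-7)·(-14) − (-6)·(-6) = 62
since m = R²·85 − 62²:  R² = (3844 + 15281) / 85 = 225
R = √225 = 15  ⇒  r_B = 15 − 7 = 8

rB=8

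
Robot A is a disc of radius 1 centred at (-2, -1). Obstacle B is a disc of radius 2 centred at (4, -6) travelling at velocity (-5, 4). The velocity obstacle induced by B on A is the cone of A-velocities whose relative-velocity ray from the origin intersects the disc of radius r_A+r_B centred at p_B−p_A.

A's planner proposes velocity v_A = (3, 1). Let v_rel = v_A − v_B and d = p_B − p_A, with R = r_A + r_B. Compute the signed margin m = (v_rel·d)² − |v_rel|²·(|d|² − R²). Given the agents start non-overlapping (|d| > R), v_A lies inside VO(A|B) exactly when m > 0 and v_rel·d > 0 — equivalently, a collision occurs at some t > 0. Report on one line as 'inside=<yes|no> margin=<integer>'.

d = (6, -5),  |d|² = 61;  R = 1+2 = 3,  c = 61−3² = 52
v_rel = (8, -3),  |v_rel|² = 73;  v_rel·d = (8)·(6) + (-3)·(-5) = 63
73·t² − 126·t + 52 = 0  ⇒  m = 63² − 73·52 = 173
m = 173 > 0,  v_rel·d = 63 > 0  ⇒  inside

inside=yes margin=173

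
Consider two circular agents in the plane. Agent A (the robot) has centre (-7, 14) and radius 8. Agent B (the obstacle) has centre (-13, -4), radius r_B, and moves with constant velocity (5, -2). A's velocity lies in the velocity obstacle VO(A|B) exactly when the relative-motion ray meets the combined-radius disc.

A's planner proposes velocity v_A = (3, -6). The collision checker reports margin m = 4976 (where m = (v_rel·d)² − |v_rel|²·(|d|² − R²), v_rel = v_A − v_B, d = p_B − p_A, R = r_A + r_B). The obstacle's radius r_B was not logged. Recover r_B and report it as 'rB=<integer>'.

m = 4976
d = (-6, -18);  v_rel = (-2, -4),  |v_rel|² = 20
v_rel×d = (-2)·(-18) − (-4)·(-6) = 12
since m = R²·20 − 12²:  R² = (144 + 4976) / 20 = 256
R = √256 = 16  ⇒  r_B = 16 − 8 = 8

rB=8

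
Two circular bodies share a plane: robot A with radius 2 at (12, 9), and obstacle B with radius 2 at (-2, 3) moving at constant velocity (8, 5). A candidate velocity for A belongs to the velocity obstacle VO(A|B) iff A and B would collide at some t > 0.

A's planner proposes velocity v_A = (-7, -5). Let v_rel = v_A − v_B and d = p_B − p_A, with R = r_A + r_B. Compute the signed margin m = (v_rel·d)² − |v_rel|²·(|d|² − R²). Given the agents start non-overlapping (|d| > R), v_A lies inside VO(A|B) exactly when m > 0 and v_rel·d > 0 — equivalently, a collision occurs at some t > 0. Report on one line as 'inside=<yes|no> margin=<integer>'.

d = (-14, -6),  |d|² = 232;  R = 2+2 = 4,  c = 232−4² = 216
v_rel = (-15, -10),  |v_rel|² = 325;  v_rel·d = (-15)·(-14) + (-10)·(-6) = 270
325·t² − 540·t + 216 = 0  ⇒  m = 270² − 325·216 = 2700
m = 2700 > 0,  v_rel·d = 270 > 0  ⇒  inside

inside=yes margin=2700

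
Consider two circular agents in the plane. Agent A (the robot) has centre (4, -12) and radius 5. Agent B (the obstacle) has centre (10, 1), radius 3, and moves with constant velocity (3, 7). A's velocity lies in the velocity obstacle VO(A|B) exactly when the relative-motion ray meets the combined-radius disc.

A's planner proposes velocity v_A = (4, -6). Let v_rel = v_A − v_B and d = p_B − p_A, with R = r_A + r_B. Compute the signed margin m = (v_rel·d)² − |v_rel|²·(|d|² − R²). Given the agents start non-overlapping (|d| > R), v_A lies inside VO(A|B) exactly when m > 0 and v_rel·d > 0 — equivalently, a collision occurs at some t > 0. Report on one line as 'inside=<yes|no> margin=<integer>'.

d = (6, 13),  |d|² = 205;  R = 5+3 = 8,  c = 205−8² = 141
v_rel = (1, -13),  |v_rel|² = 170;  v_rel·d = (1)·(6) + (-13)·(13) = -163
170·t² + 326·t + 141 = 0  ⇒  m = (-163)² − 170·141 = 2599
m = 2599 > 0,  v_rel·d = -163 < 0  ⇒  outside

inside=no margin=2599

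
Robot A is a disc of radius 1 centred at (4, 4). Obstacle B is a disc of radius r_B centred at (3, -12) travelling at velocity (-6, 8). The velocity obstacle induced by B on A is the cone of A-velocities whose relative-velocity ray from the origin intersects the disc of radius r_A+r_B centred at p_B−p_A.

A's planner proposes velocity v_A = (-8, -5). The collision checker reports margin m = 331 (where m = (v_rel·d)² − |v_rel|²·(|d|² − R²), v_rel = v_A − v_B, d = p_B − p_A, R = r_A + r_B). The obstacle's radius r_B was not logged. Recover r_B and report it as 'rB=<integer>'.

m = 331
d = (-1, -16);  v_rel = (-2, -13),  |v_rel|² = 173
v_rel×d = (-2)·(-16) − (-13)·(-1) = 19
since m = R²·173 − 19²:  R² = (361 + 331) / 173 = 4
R = √4 = 2  ⇒  r_B = 2 − 1 = 1

rB=1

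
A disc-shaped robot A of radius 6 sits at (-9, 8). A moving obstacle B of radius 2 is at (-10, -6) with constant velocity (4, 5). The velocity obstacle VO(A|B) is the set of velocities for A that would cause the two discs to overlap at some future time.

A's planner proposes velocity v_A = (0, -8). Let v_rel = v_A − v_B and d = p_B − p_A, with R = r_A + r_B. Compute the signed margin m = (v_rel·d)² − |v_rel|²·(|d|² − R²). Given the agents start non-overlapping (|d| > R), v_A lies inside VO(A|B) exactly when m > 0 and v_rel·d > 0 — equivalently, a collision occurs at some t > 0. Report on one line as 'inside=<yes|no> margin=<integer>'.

d = (-1, -14),  |d|² = 197;  R = 6+2 = 8,  c = 197−8² = 133
v_rel = (-4, -13),  |v_rel|² = 185;  v_rel·d = (-4)·(-1) + (-13)·(-14) = 186
185·t² − 372·t + 133 = 0  ⇒  m = 186² − 185·133 = 9991
m = 9991 > 0,  v_rel·d = 186 > 0  ⇒  inside

inside=yes margin=9991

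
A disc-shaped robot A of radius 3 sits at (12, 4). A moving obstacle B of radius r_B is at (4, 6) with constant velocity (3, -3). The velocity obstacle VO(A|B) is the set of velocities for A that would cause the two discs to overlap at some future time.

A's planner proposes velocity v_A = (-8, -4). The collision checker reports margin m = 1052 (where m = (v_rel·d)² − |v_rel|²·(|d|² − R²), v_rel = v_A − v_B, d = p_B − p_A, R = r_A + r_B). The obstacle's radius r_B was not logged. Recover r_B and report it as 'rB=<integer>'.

m = 1052
d = (-8, 2);  v_rel = (-11, -1),  |v_rel|² = 122
v_rel×d = (-11)·(2) − (-1)·(-8) = -30
since m = R²·122 − (-30)²:  R² = (900 + 1052) / 122 = 16
R = √16 = 4  ⇒  r_B = 4 − 3 = 1

rB=1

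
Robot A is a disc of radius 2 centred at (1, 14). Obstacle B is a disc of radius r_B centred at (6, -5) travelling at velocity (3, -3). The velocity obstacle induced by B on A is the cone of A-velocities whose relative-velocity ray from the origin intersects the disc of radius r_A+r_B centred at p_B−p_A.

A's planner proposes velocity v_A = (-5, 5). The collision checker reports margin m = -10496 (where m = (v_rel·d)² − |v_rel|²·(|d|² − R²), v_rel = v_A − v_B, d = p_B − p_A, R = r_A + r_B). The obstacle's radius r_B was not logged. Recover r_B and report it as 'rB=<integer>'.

m = -10496
d = (5, -19);  v_rel = (-8, 8),  |v_rel|² = 128
v_rel×d = (-8)·(-19) − (8)·(5) = 112
since m = R²·128 − 112²:  R² = (12544 + -10496) / 128 = 16
R = √16 = 4  ⇒  r_B = 4 − 2 = 2

rB=2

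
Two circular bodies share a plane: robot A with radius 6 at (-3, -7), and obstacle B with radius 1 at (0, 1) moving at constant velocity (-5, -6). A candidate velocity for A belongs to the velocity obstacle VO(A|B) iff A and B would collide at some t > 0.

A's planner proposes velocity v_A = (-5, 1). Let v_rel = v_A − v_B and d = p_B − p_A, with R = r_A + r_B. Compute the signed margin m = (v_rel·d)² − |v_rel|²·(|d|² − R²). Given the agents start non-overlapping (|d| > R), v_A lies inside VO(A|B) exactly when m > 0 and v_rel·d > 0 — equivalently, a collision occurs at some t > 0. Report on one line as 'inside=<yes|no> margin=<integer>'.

d = (3, 8),  |d|² = 73;  R = 6+1 = 7,  c = 73−7² = 24
v_rel = (0, 7),  |v_rel|² = 49;  v_rel·d = (0)·(3) + (7)·(8) = 56
49·t² − 112·t + 24 = 0  ⇒  m = 56² − 49·24 = 1960
m = 1960 > 0,  v_rel·d = 56 > 0  ⇒  inside

inside=yes margin=1960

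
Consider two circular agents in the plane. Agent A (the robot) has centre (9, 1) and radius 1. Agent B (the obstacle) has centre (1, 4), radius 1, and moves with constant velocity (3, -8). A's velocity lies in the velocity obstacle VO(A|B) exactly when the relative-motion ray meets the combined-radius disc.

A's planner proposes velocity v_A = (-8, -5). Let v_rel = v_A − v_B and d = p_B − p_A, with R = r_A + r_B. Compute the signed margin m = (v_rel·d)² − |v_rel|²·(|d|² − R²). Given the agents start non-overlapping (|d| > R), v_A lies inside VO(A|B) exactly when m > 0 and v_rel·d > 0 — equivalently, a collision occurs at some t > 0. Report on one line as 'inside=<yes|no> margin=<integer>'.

d = (-8, 3),  |d|² = 73;  R = 1+1 = 2,  c = 73−2² = 69
v_rel = (-11, 3),  |v_rel|² = 130;  v_rel·d = (-11)·(-8) + (3)·(3) = 97
130·t² − 194·t + 69 = 0  ⇒  m = 97² − 130·69 = 439
m = 439 > 0,  v_rel·d = 97 > 0  ⇒  inside

inside=yes margin=439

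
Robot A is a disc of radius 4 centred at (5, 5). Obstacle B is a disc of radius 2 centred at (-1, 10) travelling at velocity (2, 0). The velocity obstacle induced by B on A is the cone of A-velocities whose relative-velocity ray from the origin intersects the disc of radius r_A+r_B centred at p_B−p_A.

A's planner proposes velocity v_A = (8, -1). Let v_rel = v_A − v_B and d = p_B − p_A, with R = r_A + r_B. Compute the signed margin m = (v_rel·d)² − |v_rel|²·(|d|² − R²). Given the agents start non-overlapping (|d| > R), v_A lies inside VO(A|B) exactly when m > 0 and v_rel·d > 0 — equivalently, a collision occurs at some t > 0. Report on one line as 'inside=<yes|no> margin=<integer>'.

d = (-6, 5),  |d|² = 61;  R = 4+2 = 6,  c = 61−6² = 25
v_rel = (6, -1),  |v_rel|² = 37;  v_rel·d = (6)·(-6) + (-1)·(5) = -41
37·t² + 82·t + 25 = 0  ⇒  m = (-41)² − 37·25 = 756
m = 756 > 0,  v_rel·d = -41 < 0  ⇒  outside

inside=no margin=756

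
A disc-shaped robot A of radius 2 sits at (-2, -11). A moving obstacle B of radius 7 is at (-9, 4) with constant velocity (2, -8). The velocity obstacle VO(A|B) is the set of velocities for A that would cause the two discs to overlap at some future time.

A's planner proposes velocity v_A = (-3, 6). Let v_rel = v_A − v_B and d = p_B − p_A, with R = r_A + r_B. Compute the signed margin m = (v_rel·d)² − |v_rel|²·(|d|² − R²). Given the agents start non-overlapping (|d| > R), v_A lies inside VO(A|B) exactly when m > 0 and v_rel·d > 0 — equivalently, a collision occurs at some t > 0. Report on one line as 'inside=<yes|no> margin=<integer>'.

d = (-7, 15),  |d|² = 274;  R = 2+7 = 9,  c = 274−9² = 193
v_rel = (-5, 14),  |v_rel|² = 221;  v_rel·d = (-5)·(-7) + (14)·(15) = 245
221·t² − 490·t + 193 = 0  ⇒  m = 245² − 221·193 = 17372
m = 17372 > 0,  v_rel·d = 245 > 0  ⇒  inside

inside=yes margin=17372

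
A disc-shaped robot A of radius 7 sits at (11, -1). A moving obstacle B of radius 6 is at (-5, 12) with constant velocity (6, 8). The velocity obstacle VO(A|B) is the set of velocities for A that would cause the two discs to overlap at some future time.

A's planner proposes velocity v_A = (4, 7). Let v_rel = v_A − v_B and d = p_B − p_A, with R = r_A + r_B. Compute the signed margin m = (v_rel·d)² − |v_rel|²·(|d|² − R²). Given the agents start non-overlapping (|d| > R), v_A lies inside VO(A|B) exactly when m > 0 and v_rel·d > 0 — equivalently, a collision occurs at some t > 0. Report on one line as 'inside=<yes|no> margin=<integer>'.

d = (-16, 13),  |d|² = 425;  R = 7+6 = 13,  c = 425−13² = 256
v_rel = (-2, -1),  |v_rel|² = 5;  v_rel·d = (-2)·(-16) + (-1)·(13) = 19
5·t² − 38·t + 256 = 0  ⇒  m = 19² − 5·256 = -919
m = -919 < 0,  v_rel·d = 19 > 0  ⇒  outside

inside=no margin=-919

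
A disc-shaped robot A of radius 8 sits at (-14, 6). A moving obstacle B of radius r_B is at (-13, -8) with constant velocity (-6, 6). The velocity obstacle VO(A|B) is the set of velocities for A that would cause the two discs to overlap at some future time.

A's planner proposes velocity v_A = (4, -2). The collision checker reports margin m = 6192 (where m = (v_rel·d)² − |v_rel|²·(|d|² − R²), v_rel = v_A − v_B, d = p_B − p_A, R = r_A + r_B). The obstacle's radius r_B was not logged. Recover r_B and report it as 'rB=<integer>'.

m = 6192
d = (1, -14);  v_rel = (10, -8),  |v_rel|² = 164
v_rel×d = (10)·(-14) − (-8)·(1) = -132
since m = R²·164 − (-132)²:  R² = (17424 + 6192) / 164 = 144
R = √144 = 12  ⇒  r_B = 12 − 8 = 4

rB=4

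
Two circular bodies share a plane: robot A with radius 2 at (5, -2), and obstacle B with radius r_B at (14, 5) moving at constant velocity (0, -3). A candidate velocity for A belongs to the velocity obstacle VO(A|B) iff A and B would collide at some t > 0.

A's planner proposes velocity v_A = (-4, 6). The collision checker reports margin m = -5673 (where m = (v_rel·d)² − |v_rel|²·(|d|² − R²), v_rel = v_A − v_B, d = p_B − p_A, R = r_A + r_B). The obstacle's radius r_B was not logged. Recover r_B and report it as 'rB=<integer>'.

m = -5673
d = (9, 7);  v_rel = (-4, 9),  |v_rel|² = 97
v_rel×d = (-4)·(7) − (9)·(9) = -109
since m = R²·97 − (-109)²:  R² = (11881 + -5673) / 97 = 64
R = √64 = 8  ⇒  r_B = 8 − 2 = 6

rB=6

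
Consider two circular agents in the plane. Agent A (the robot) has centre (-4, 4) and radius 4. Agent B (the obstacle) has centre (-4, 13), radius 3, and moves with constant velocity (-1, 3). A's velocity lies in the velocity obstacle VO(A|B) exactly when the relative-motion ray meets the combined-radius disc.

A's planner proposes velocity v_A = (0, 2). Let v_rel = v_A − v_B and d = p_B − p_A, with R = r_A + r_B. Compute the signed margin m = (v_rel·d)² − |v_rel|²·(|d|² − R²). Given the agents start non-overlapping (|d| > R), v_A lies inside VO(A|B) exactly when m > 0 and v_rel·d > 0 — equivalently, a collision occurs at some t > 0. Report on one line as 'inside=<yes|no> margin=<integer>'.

d = (0, 9),  |d|² = 81;  R = 4+3 = 7,  c = 81−7² = 32
v_rel = (1, -1),  |v_rel|² = 2;  v_rel·d = (1)·(0) + (-1)·(9) = -9
2·t² + 18·t + 32 = 0  ⇒  m = (-9)² − 2·32 = 17
m = 17 > 0,  v_rel·d = -9 < 0  ⇒  outside

inside=no margin=17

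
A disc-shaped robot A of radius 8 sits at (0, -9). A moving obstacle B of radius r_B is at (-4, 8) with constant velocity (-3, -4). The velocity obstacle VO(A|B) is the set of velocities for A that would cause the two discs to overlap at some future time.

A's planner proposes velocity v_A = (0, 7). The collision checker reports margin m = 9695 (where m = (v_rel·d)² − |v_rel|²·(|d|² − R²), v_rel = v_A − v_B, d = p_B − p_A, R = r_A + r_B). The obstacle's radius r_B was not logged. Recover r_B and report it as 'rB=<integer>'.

m = 9695
d = (-4, 17);  v_rel = (3, 11),  |v_rel|² = 130
v_rel×d = (3)·(17) − (11)·(-4) = 95
since m = R²·130 − 95²:  R² = (9025 + 9695) / 130 = 144
R = √144 = 12  ⇒  r_B = 12 − 8 = 4

rB=4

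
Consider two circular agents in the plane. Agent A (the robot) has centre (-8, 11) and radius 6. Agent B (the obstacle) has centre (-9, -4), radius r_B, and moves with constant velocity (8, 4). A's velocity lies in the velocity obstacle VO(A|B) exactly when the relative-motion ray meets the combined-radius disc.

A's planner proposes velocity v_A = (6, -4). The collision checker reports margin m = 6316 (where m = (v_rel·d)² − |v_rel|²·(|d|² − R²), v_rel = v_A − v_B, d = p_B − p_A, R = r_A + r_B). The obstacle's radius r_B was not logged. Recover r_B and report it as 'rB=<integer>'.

m = 6316
d = (-1, -15);  v_rel = (-2, -8),  |v_rel|² = 68
v_rel×d = (-2)·(-15) − (-8)·(-1) = 22
since m = R²·68 − 22²:  R² = (484 + 6316) / 68 = 100
R = √100 = 10  ⇒  r_B = 10 − 6 = 4

rB=4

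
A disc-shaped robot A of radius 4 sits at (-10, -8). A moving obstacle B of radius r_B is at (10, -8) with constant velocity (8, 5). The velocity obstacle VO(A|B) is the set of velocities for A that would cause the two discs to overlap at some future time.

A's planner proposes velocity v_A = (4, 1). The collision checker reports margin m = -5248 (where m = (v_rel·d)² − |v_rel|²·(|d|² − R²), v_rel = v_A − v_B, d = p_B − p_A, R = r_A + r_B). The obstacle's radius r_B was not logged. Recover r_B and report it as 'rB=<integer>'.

m = -5248
d = (20, 0);  v_rel = (-4, -4),  |v_rel|² = 32
v_rel×d = (-4)·(0) − (-4)·(20) = 80
since m = R²·32 − 80²:  R² = (6400 + -5248) / 32 = 36
R = √36 = 6  ⇒  r_B = 6 − 4 = 2

rB=2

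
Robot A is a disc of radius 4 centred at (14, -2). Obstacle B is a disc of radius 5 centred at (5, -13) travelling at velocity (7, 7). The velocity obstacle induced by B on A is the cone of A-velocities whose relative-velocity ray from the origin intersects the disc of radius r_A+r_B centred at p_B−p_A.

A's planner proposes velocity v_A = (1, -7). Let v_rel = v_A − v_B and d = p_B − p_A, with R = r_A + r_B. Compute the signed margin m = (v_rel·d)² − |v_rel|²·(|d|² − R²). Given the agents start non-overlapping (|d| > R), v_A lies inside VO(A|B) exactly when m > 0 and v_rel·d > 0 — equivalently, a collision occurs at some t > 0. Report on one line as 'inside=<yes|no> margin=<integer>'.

d = (-9, -11),  |d|² = 202;  R = 4+5 = 9,  c = 202−9² = 121
v_rel = (-6, -14),  |v_rel|² = 232;  v_rel·d = (-6)·(-9) + (-14)·(-11) = 208
232·t² − 416·t + 121 = 0  ⇒  m = 208² − 232·121 = 15192
m = 15192 > 0,  v_rel·d = 208 > 0  ⇒  inside

inside=yes margin=15192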